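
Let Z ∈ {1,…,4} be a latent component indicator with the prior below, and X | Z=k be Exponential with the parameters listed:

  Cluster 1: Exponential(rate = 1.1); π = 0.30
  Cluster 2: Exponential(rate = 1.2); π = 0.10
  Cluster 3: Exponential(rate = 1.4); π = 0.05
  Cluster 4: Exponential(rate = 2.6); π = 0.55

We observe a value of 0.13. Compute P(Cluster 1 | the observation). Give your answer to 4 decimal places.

Posterior ∝ prior × likelihood, so P(k | x) ∝ w_k f_k(x); normalise over all components.
Component likelihoods at x = 0.13:
  L_1 = 1.1·e^(−1.1·0.13) = 1.1·e^(−0.1430) = 0.953429
  L_2 = 1.2·e^(−1.2·0.13) = 1.2·e^(−0.1560) = 1.02667
  L_3 = 1.4·e^(−1.4·0.13) = 1.4·e^(−0.1820) = 1.16704
  L_4 = 2.6·e^(−2.6·0.13) = 2.6·e^(−0.3380) = 1.85431
Multiply by the mixture weights:
  w_1·L_1 = 0.30 × 0.953429 = 0.286029
  w_2·L_2 = 0.10 × 1.02667 = 0.102667
  w_3·L_3 = 0.05 × 1.16704 = 0.0583521
  w_4·L_4 = 0.55 × 1.85431 = 1.01987
Denominator: 0.286029 + 0.102667 + 0.0583521 + 1.01987 = 1.46692
So the posterior for Cluster 1 is 0.286029 / 1.46692 ≈ 0.1950.

0.1950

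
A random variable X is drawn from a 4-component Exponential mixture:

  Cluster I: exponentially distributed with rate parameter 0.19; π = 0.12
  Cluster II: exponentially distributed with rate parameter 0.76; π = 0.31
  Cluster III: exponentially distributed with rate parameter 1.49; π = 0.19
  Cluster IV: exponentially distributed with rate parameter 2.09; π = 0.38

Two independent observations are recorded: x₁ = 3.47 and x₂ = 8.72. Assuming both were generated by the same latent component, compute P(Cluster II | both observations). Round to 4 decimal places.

0.0382

By Bayes' theorem, P(k | x) = w_k f_k(x) / Σ_j w_j f_j(x).
Since both observations come from the same component, the likelihood for component k is f_k(x₁)·f_k(x₂).
  p_I = [0.19·e^(−0.19·3.47) = 0.19·e^(−0.6593) = 0.0982705] × [0.0362422] = 0.00356154
  p_II = [0.76·e^(−0.76·3.47) = 0.76·e^(−2.6372) = 0.0543866] × [0.00100614] = 5.47204e-05
  p_III = [1.49·e^(−1.49·3.47) = 1.49·e^(−5.1703) = 0.00846747] × [3.39223e-06] = 2.87236e-08
  p_IV = [2.09·e^(−2.09·3.47) = 2.09·e^(−7.2523) = 0.00148085] × [2.54224e-08] = 3.76468e-11
Prior × likelihood for each component:
  w_I·p_I = 0.12 × 0.00356154 = 0.000427385
  w_II·p_II = 0.31 × 5.47204e-05 = 1.69633e-05
  w_III·p_III = 0.19 × 2.87236e-08 = 5.45748e-09
  w_IV·p_IV = 0.38 × 3.76468e-11 = 1.43058e-11
Normaliser: 0.000427385 + 1.69633e-05 + 5.45748e-09 + 1.43058e-11 = 0.000444354
Responsibility of Cluster II: 1.69633e-05 / 0.000444354 ≈ 0.0382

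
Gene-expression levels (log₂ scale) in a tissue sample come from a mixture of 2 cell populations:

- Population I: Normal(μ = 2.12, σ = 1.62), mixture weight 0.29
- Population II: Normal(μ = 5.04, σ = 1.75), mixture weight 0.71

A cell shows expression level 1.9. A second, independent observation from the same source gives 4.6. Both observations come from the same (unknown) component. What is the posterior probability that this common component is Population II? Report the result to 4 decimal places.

0.5697

Posterior ∝ prior × likelihood, so P(k | x) ∝ P(Z=k) f_k(x); normalise over all components.
Since both observations come from the same component, the likelihood for component k is f_k(x₁)·f_k(x₂).
  p_I = [(1/(1.62·√(2π)))·exp(−(1.9−2.12)²/(2·1.62²)) = 0.246261·exp(-0.00922) = 0.244] × [0.0762958] = 0.0186162
  p_II = [(1/(1.75·√(2π)))·exp(−(1.9−5.04)²/(2·1.75²)) = 0.227967·exp(-1.60973) = 0.0455801] × [0.220874] = 0.0100675
Prior × likelihood for each component:
  P(Z=I)·p_I = 0.29 × 0.0186162 = 0.0053987
  P(Z=II)·p_II = 0.71 × 0.0100675 = 0.00714789
Marginal: 0.0053987 + 0.00714789 = 0.0125466
P(Population II | x₁, x₂) ≈ 0.5697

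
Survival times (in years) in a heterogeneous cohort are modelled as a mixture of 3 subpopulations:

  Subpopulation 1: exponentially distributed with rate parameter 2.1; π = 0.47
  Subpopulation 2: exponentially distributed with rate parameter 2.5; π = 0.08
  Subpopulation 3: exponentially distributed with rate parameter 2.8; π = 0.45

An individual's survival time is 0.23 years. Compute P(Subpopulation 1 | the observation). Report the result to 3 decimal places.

0.440

Posterior ∝ prior × likelihood, so P(k | x) ∝ π_k f_k(x); normalise over all components.
Exponential densities:
  p_1 = 2.1·e^(−2.1·0.23) = 2.1·e^(−0.4830) = 1.29555
  p_2 = 2.5·e^(−2.5·0.23) = 2.5·e^(−0.5750) = 1.40676
  p_3 = 2.8·e^(−2.8·0.23) = 2.8·e^(−0.6440) = 1.47052
Weight by the priors:
  π_1·p_1 = 0.47 × 1.29555 = 0.60891
  π_2·p_2 = 0.08 × 1.40676 = 0.112541
  π_3·p_3 = 0.45 × 1.47052 = 0.661736
Evidence: 0.60891 + 0.112541 + 0.661736 = 1.38319
P(Subpopulation 1 | data) ≈ 0.440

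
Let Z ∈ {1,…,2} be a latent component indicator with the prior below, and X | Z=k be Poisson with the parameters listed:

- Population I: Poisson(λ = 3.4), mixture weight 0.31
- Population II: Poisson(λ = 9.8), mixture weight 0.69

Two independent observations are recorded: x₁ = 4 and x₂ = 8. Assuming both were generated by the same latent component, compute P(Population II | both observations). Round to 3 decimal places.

0.669

By Bayes' theorem, P(k | x) = π_k f_k(x) / Σ_j π_j f_j(x).
Since both observations come from the same component, the likelihood for component k is f_k(x₁)·f_k(x₂).
  p_I = [e^(−3.4)·3.4^4/4! = 0.185825] × [0.0147812] = 0.00274671
  p_II = [e^(−9.8)·9.8^4/4! = 0.0213112] × [0.117004] = 0.0024935
Weight by the priors:
  π_I·p_I = 0.31 × 0.00274671 = 0.00085148
  π_II·p_II = 0.69 × 0.0024935 = 0.00172051
Evidence: 0.00085148 + 0.00172051 = 0.00257199
P(Population II | data) = 0.00172051 / 0.00257199 ≈ 0.669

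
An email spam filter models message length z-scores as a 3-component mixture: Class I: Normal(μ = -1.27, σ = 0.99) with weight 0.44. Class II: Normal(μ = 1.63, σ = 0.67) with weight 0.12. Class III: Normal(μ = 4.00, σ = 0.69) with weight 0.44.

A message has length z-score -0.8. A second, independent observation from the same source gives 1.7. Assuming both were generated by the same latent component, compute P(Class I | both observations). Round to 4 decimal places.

Posterior ∝ prior × likelihood, so P(k | x) ∝ π_k f_k(x); normalise over all components.
Since both observations come from the same component, the likelihood for component k is f_k(x₁)·f_k(x₂).
  L_I = [(1/(0.99·√(2π)))·exp(−(-0.8−-1.27)²/(2·0.99²)) = 0.402972·exp(-0.11269) = 0.360025] × [0.00447661] = 0.00161169
  L_II = [(1/(0.67·√(2π)))·exp(−(-0.8−1.63)²/(2·0.67²)) = 0.595436·exp(-6.57708) = 0.000828795] × [0.592195] = 0.000490808
  L_III = [(1/(0.69·√(2π)))·exp(−(-0.8−4.00)²/(2·0.69²)) = 0.578177·exp(-24.19660) = 1.79313e-11] × [0.00223519] = 4.00799e-14
Weight by the priors:
  π_I·L_I = 0.44 × 0.00161169 = 0.000709146
  π_II·L_II = 0.12 × 0.000490808 = 5.8897e-05
  π_III·L_III = 0.44 × 4.00799e-14 = 1.76351e-14
Denominator: 0.000709146 + 5.8897e-05 + 1.76351e-14 = 0.000768043
P(Class I | x₁, x₂) = 0.000709146 / 0.000768043 ≈ 0.9233

0.9233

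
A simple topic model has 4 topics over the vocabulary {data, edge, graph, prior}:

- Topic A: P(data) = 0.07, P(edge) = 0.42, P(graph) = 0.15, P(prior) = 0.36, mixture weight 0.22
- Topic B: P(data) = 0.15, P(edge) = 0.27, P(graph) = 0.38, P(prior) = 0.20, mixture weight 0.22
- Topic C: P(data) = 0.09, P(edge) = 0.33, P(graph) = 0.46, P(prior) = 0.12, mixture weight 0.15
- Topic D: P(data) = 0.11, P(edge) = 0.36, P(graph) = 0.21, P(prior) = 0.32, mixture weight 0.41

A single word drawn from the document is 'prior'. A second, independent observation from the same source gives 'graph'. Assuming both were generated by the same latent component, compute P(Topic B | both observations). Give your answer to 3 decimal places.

By Bayes' theorem, P(k | x) = w_k f_k(x) / Σ_j w_j f_j(x).
Since both observations come from the same component, the likelihood for component k is f_k(x₁)·f_k(x₂).
  L_A = [0.36] × [0.15] = 0.054
  L_B = [0.2] × [0.38] = 0.076
  L_C = [0.12] × [0.46] = 0.0552
  L_D = [0.32] × [0.21] = 0.0672
Weight by the priors:
  w_A·L_A = 0.22 × 0.054 = 0.01188
  w_B·L_B = 0.22 × 0.076 = 0.01672
  w_C·L_C = 0.15 × 0.0552 = 0.00828
  w_D·L_D = 0.41 × 0.0672 = 0.027552
Evidence: 0.01188 + 0.01672 + 0.00828 + 0.027552 = 0.064432
So the posterior for Topic B is 0.01672 / 0.064432 ≈ 0.259.

0.259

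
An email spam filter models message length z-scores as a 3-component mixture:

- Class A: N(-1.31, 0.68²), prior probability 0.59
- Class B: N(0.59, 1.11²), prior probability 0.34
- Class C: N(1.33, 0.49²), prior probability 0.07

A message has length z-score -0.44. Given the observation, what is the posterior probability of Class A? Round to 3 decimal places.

P(component k | x) = w_k·f_k(x) / marginal(x), where marginal(x) = Σ_j w_j·f_j(x).
Component likelihoods at x = -0.44:
  L_A = (1/(0.68·√(2π)))·exp(−(-0.44−-1.31)²/(2·0.68²)) = 0.586680·exp(-0.81845) = 0.258794
  L_B = (1/(1.11·√(2π)))·exp(−(-0.44−0.59)²/(2·1.11²)) = 0.359407·exp(-0.43053) = 0.233675
  L_C = (1/(0.49·√(2π)))·exp(−(-0.44−1.33)²/(2·0.49²)) = 0.814168·exp(-6.52416) = 0.00119484
Multiply by the mixture weights:
  w_A·L_A = 0.59 × 0.258794 = 0.152688
  w_B·L_B = 0.34 × 0.233675 = 0.0794495
  w_C·L_C = 0.07 × 0.00119484 = 8.36386e-05
Sum: 0.152688 + 0.0794495 + 8.36386e-05 = 0.232222
So the posterior for Class A is 0.152688 / 0.232222 ≈ 0.658.

0.658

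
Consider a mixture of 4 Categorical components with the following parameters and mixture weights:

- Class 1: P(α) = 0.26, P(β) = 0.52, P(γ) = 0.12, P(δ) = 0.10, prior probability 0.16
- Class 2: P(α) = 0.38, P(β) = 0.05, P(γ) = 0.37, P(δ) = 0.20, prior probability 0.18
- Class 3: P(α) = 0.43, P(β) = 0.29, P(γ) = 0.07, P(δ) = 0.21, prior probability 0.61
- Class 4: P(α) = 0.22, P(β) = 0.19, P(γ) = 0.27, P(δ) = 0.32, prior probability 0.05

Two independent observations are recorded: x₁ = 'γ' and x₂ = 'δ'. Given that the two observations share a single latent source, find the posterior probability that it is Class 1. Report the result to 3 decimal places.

0.067

The responsibility of component k is w_k f_k(x) divided by Σ_j w_j f_j(x).
Since both observations come from the same component, the likelihood for component k is f_k(x₁)·f_k(x₂).
  L_1 = [0.12] × [0.1] = 0.012
  L_2 = [0.37] × [0.2] = 0.074
  L_3 = [0.07] × [0.21] = 0.0147
  L_4 = [0.27] × [0.32] = 0.0864
Prior × likelihood for each component:
  w_1·L_1 = 0.16 × 0.012 = 0.00192
  w_2·L_2 = 0.18 × 0.074 = 0.01332
  w_3·L_3 = 0.61 × 0.0147 = 0.008967
  w_4·L_4 = 0.05 × 0.0864 = 0.00432
Normaliser: 0.00192 + 0.01332 + 0.008967 + 0.00432 = 0.028527
So the posterior for Class 1 is 0.00192 / 0.028527 ≈ 0.067.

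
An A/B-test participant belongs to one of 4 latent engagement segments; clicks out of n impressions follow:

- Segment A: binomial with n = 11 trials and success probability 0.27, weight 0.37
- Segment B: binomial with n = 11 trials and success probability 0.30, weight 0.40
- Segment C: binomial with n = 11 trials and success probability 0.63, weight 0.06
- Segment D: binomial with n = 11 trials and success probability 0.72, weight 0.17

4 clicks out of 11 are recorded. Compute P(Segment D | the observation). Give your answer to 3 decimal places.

The responsibility of component k is w_k f_k(x) divided by Σ_j w_j f_j(x).
Component likelihoods at x = 4 clicks out of 11:
  f_A = 0.193744
  f_B = 0.220133
  f_C = 0.0493501
  f_D = 0.011966
Weight by the priors:
  w_A·f_A = 0.37 × 0.193744 = 0.0716854
  w_B·f_B = 0.40 × 0.220133 = 0.0880532
  w_C·f_C = 0.06 × 0.0493501 = 0.00296101
  w_D·f_D = 0.17 × 0.011966 = 0.00203423
Sum: 0.0716854 + 0.0880532 + 0.00296101 + 0.00203423 = 0.164734
Responsibility of Segment D: 0.00203423 / 0.164734 ≈ 0.012

0.012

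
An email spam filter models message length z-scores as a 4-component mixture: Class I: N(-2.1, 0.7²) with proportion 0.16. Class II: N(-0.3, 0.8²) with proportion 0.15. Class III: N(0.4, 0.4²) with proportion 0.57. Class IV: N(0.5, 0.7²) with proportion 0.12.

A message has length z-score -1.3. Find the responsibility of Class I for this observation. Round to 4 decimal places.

By Bayes' theorem, P(k | x) = w_k f_k(x) / Σ_j w_j f_j(x).
Normal densities:
  f_I = 0.296614
  f_II = 0.228311
  f_III = 0.000119297
  f_IV = 0.0208921
Unnormalised posteriors:
  w_I·f_I = 0.16 × 0.296614 = 0.0474582
  w_II·f_II = 0.15 × 0.228311 = 0.0342467
  w_III·f_III = 0.57 × 0.000119297 = 6.79991e-05
  w_IV·f_IV = 0.12 × 0.0208921 = 0.00250705
Normaliser: 0.0474582 + 0.0342467 + 6.79991e-05 + 0.00250705 = 0.0842799
So the posterior for Class I is 0.0474582 / 0.0842799 ≈ 0.5631.

0.5631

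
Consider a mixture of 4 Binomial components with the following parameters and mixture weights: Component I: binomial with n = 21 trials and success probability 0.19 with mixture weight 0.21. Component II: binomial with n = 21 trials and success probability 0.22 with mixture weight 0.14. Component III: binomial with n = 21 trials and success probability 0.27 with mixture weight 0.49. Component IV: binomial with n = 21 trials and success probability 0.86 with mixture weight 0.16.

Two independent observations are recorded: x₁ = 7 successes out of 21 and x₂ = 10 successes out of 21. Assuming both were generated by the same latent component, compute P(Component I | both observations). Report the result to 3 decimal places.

The responsibility of component k is w_k f_k(x) divided by Σ_j w_j f_j(x).
Since both observations come from the same component, the likelihood for component k is f_k(x₁)·f_k(x₂).
  f_I = [C(21,7)·0.19^7·0.81^14 = 116280·8.93872e-06·0.0523348 = 0.0543964] × [0.00212959] = 0.000115842
  f_II = [C(21,7)·0.22^7·0.78^14 = 116280·2.49436e-05·0.0308549 = 0.0894928] × [0.00609106] = 0.000545106
  f_III = [C(21,7)·0.27^7·0.73^14 = 116280·0.000104604·0.0122045 = 0.148447] × [0.0227832] = 0.00338209
  f_IV = [C(21,7)·0.86^7·0.14^14 = 116280·0.347928·1.1112e-12 = 4.49559e-08] × [3.16095e-05] = 1.42103e-12
Weight by the priors:
  w_I·f_I = 0.21 × 0.000115842 = 2.43269e-05
  w_II·f_II = 0.14 × 0.000545106 = 7.63148e-05
  w_III·f_III = 0.49 × 0.00338209 = 0.00165723
  w_IV·f_IV = 0.16 × 1.42103e-12 = 2.27366e-13
Sum: 2.43269e-05 + 7.63148e-05 + 0.00165723 + 2.27366e-13 = 0.00175787
Responsibility of Component I: 2.43269e-05 / 0.00175787 ≈ 0.014

0.014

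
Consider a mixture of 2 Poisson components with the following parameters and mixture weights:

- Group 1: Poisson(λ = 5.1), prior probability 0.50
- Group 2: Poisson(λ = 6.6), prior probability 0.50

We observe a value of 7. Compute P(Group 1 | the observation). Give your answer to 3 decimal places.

Apply Bayes' rule: the posterior for each component is proportional to its prior times its likelihood at x.
Component likelihoods at x = 7:
  f_1 = 0.108557
  f_2 = 0.147243
Unnormalised posteriors:
  π_1·f_1 = 0.50 × 0.108557 = 0.0542786
  π_2·f_2 = 0.50 × 0.147243 = 0.0736213
Evidence: 0.0542786 + 0.0736213 = 0.1279
Responsibility of Group 1: 0.0542786 / 0.1279 ≈ 0.424

0.424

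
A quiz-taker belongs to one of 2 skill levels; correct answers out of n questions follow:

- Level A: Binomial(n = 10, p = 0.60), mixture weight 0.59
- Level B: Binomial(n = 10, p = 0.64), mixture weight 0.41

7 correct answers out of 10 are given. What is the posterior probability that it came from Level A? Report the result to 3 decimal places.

P(component k | x) = P(Z=k)·f_k(x) / marginal(x), where marginal(x) = Σ_j P(Z=j)·f_j(x).
Component likelihoods at x = 7 correct answers out of 10:
  L_A = C(10,7)·0.60^7·0.40^3 = 120·0.0279936·0.064 = 0.214991
  L_B = C(10,7)·0.64^7·0.36^3 = 120·0.0439805·0.046656 = 0.246234
Weight by the priors:
  P(Z=A)·L_A = 0.59 × 0.214991 = 0.126845
  P(Z=B)·L_B = 0.41 × 0.246234 = 0.100956
Evidence: 0.126845 + 0.100956 = 0.227801
Responsibility of Level A: 0.126845 / 0.227801 ≈ 0.557

0.557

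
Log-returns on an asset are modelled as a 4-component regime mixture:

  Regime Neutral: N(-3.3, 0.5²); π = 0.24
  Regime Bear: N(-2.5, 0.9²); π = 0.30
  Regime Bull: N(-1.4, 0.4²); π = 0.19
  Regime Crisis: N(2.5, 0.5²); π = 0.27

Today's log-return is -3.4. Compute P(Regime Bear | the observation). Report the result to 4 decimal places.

By Bayes' theorem, P(k | x) = π_k f_k(x) / Σ_j π_j f_j(x).
Component likelihoods at x = -3.4:
  L_Neutral = 0.782085
  L_Bear = 0.268856
  L_Bull = 3.7168e-06
  L_Crisis = 4.63829e-31
Weight by the priors:
  π_Neutral·L_Neutral = 0.24 × 0.782085 = 0.1877
  π_Bear·L_Bear = 0.30 × 0.268856 = 0.0806569
  π_Bull·L_Bull = 0.19 × 3.7168e-06 = 7.06192e-07
  π_Crisis·L_Crisis = 0.27 × 4.63829e-31 = 1.25234e-31
Evidence: 0.1877 + 0.0806569 + 7.06192e-07 + 1.25234e-31 = 0.268358
So the posterior for Regime Bear is 0.0806569 / 0.268358 ≈ 0.3006.

0.3006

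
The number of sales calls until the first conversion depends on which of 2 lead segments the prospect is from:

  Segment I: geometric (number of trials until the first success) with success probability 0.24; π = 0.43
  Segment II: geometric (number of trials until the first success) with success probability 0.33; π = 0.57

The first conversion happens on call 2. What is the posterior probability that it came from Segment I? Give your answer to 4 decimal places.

By Bayes' theorem, P(k | x) = π_k f_k(x) / Σ_j π_j f_j(x).
Component likelihoods at x = 2:
  L_I = 0.24·(1−0.24)^1 = 0.24·0.76 = 0.1824
  L_II = 0.33·(1−0.33)^1 = 0.33·0.67 = 0.2211
Unnormalised posteriors:
  π_I·L_I = 0.43 × 0.1824 = 0.078432
  π_II·L_II = 0.57 × 0.2211 = 0.126027
Denominator: 0.078432 + 0.126027 = 0.204459
P(Segment I | the observation) = 0.078432 / 0.204459 ≈ 0.3836

0.3836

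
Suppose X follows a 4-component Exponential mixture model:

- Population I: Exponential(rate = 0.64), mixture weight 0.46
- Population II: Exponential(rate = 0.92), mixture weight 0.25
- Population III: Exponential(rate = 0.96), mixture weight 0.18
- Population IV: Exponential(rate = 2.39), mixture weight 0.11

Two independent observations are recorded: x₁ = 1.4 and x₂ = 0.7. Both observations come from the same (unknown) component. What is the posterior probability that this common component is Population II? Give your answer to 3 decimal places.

0.289

By Bayes' theorem, P(k | x) = π_k f_k(x) / Σ_j π_j f_j(x).
Since both observations come from the same component, the likelihood for component k is f_k(x₁)·f_k(x₂).
  p_I = [0.64·e^(−0.64·1.4) = 0.64·e^(−0.8960) = 0.261247] × [0.408899] = 0.106824
  p_II = [0.92·e^(−0.92·1.4) = 0.92·e^(−1.2880) = 0.253756] × [0.483172] = 0.122608
  p_III = [0.96·e^(−0.96·1.4) = 0.96·e^(−1.3440) = 0.250368] × [0.490259] = 0.122745
  p_IV = [2.39·e^(−2.39·1.4) = 2.39·e^(−3.3460) = 0.0841877] × [0.448563] = 0.0377635
Weight by the priors:
  π_I·p_I = 0.46 × 0.106824 = 0.049139
  π_II·p_II = 0.25 × 0.122608 = 0.030652
  π_III·p_III = 0.18 × 0.122745 = 0.0220941
  π_IV·p_IV = 0.11 × 0.0377635 = 0.00415398
Denominator: 0.049139 + 0.030652 + 0.0220941 + 0.00415398 = 0.106039
So the posterior for Population II is 0.030652 / 0.106039 ≈ 0.289.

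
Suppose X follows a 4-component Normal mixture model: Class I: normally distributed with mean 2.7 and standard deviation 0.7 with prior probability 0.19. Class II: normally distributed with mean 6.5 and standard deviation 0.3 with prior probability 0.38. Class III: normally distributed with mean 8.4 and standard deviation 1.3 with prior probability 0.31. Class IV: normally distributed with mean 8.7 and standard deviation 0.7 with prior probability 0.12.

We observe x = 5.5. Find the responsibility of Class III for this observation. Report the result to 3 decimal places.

By Bayes' theorem, P(k | x) = π_k f_k(x) / Σ_j π_j f_j(x).
Component likelihoods at x = 5.5:
  f_I = (1/(0.7·√(2π)))·exp(−(5.5−2.7)²/(2·0.7²)) = 0.569918·exp(-8.00000) = 0.000191186
  f_II = (1/(0.3·√(2π)))·exp(−(5.5−6.5)²/(2·0.3²)) = 1.329808·exp(-5.55556) = 0.00514093
  f_III = (1/(1.3·√(2π)))·exp(−(5.5−8.4)²/(2·1.3²)) = 0.306879·exp(-2.48817) = 0.02549
  f_IV = (1/(0.7·√(2π)))·exp(−(5.5−8.7)²/(2·0.7²)) = 0.569918·exp(-10.44898) = 1.6515e-05
Prior × likelihood for each component:
  π_I·f_I = 0.19 × 0.000191186 = 3.63253e-05
  π_II·f_II = 0.38 × 0.00514093 = 0.00195355
  π_III·f_III = 0.31 × 0.02549 = 0.0079019
  π_IV·f_IV = 0.12 × 1.6515e-05 = 1.9818e-06
Denominator: 3.63253e-05 + 0.00195355 + 0.0079019 + 1.9818e-06 = 0.00989377
Responsibility of Class III: 0.0079019 / 0.00989377 ≈ 0.799

0.799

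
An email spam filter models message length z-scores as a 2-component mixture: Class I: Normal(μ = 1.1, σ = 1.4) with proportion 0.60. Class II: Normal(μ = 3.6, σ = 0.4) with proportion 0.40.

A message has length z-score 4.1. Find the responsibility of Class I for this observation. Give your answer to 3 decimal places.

0.086

The responsibility of component k is π_k f_k(x) divided by Σ_j π_j f_j(x).
Normal densities:
  f_I = 0.0286865
  f_II = 0.456623
Multiply by the mixture weights:
  π_I·f_I = 0.60 × 0.0286865 = 0.0172119
  π_II·f_II = 0.40 × 0.456623 = 0.182649
Sum: 0.0172119 + 0.182649 = 0.199861
P(Class I | 4.1) ≈ 0.086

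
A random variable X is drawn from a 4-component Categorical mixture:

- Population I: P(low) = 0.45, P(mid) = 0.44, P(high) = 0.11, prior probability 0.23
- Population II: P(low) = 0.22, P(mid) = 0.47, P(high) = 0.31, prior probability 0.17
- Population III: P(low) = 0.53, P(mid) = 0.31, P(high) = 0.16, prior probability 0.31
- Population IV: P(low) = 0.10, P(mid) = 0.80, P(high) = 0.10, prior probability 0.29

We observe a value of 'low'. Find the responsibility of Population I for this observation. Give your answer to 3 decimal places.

P(component k | x) = P(Z=k)·f_k(x) / marginal(x), where marginal(x) = Σ_j P(Z=j)·f_j(x).
Categorical probabilities:
  p_I = 0.45
  p_II = 0.22
  p_III = 0.53
  p_IV = 0.1
Multiply by the mixture weights:
  P(Z=I)·p_I = 0.23 × 0.45 = 0.1035
  P(Z=II)·p_II = 0.17 × 0.22 = 0.0374
  P(Z=III)·p_III = 0.31 × 0.53 = 0.1643
  P(Z=IV)·p_IV = 0.29 × 0.1 = 0.029
Sum: 0.1035 + 0.0374 + 0.1643 + 0.029 = 0.3342
So the posterior for Population I is 0.1035 / 0.3342 ≈ 0.310.

0.310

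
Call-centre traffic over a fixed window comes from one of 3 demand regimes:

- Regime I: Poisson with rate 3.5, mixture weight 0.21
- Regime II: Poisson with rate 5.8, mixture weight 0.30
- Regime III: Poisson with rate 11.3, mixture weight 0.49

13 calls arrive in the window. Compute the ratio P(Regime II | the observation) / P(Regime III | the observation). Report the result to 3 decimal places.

The posterior odds equal the prior odds times the likelihood ratio: (π_i/π_j)·(f_i(x)/f_j(x)).
Poisson probabilities:
  f_I = 5.73553e-05
  f_II = 0.00408673
  f_III = 0.0973222
Odds = (0.30/0.49) × (0.00408673/0.0973222) = 0.612245 × 0.0419917 ≈ 0.026

0.026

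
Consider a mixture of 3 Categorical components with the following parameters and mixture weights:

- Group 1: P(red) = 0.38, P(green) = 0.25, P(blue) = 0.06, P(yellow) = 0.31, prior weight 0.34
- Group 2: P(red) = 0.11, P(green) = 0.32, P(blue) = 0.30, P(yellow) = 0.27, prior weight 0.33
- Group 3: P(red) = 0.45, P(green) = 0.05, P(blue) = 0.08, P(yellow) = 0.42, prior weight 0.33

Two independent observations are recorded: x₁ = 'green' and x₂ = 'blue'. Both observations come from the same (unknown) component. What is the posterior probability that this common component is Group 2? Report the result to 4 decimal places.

Apply Bayes' rule: the posterior for each component is proportional to its prior times its likelihood at x.
Since both observations come from the same component, the likelihood for component k is f_k(x₁)·f_k(x₂).
  p_1 = [P(green | comp) = 0.25] × [0.06] = 0.015
  p_2 = [P(green | comp) = 0.32] × [0.3] = 0.096
  p_3 = [P(green | comp) = 0.05] × [0.08] = 0.004
Unnormalised posteriors:
  w_1·p_1 = 0.34 × 0.015 = 0.0051
  w_2·p_2 = 0.33 × 0.096 = 0.03168
  w_3·p_3 = 0.33 × 0.004 = 0.00132
Evidence: 0.0051 + 0.03168 + 0.00132 = 0.0381
Responsibility of Group 2: 0.03168 / 0.0381 ≈ 0.8315

0.8315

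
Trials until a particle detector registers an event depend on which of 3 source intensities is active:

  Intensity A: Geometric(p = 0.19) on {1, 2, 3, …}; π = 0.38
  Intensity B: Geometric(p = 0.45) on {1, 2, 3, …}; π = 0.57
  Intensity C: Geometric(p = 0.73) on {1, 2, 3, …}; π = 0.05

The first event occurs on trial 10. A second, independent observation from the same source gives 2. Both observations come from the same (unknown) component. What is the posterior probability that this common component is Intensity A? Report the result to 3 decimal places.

By Bayes' theorem, P(k | x) = P(Z=k) f_k(x) / Σ_j P(Z=j) f_j(x).
Since both observations come from the same component, the likelihood for component k is f_k(x₁)·f_k(x₂).
  p_A = [0.028518] × [0.1539] = 0.00438892
  p_B = [0.00207241] × [0.2475] = 0.000512923
  p_C = [5.56669e-06] × [0.1971] = 1.09719e-06
Weight by the priors:
  P(Z=A)·p_A = 0.38 × 0.00438892 = 0.00166779
  P(Z=B)·p_B = 0.57 × 0.000512923 = 0.000292366
  P(Z=C)·p_C = 0.05 × 1.09719e-06 = 5.48597e-08
Sum: 0.00166779 + 0.000292366 + 5.48597e-08 = 0.00196021
P(Intensity A | x) = 0.00166779 / 0.00196021 ≈ 0.851

0.851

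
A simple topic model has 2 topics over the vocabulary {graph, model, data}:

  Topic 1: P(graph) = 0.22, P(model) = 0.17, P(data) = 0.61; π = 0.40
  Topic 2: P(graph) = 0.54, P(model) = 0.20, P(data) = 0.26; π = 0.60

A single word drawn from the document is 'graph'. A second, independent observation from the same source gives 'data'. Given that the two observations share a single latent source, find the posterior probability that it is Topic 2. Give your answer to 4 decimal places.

0.6108

Apply Bayes' rule: the posterior for each component is proportional to its prior times its likelihood at x.
Since both observations come from the same component, the likelihood for component k is f_k(x₁)·f_k(x₂).
  p_1 = [0.22] × [0.61] = 0.1342
  p_2 = [0.54] × [0.26] = 0.1404
Multiply by the mixture weights:
  w_1·p_1 = 0.40 × 0.1342 = 0.05368
  w_2·p_2 = 0.60 × 0.1404 = 0.08424
Denominator: 0.05368 + 0.08424 = 0.13792
So the posterior for Topic 2 is 0.08424 / 0.13792 ≈ 0.6108.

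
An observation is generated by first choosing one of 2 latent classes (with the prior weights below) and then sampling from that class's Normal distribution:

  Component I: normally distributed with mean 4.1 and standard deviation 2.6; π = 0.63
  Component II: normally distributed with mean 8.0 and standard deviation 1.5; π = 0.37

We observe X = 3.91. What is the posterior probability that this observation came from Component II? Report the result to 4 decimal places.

P(component k | x) = π_k·f_k(x) / marginal(x), where marginal(x) = Σ_j π_j·f_j(x).
Normal densities:
  p_I = (1/(2.6·√(2π)))·exp(−(3.91−4.1)²/(2·2.6²)) = 0.153439·exp(-0.00267) = 0.15303
  p_II = (1/(1.5·√(2π)))·exp(−(3.91−8.0)²/(2·1.5²)) = 0.265962·exp(-3.71736) = 0.00646237
Prior × likelihood for each component:
  π_I·p_I = 0.63 × 0.15303 = 0.096409
  π_II·p_II = 0.37 × 0.00646237 = 0.00239108
Sum: 0.096409 + 0.00239108 = 0.0988001
Responsibility of Component II: 0.00239108 / 0.0988001 ≈ 0.0242

0.0242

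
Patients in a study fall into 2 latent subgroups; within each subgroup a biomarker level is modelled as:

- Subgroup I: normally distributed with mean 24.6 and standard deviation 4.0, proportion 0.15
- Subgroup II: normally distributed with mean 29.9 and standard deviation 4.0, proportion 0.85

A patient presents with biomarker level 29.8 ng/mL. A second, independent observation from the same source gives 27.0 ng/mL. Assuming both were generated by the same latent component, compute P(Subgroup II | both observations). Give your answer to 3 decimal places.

The responsibility of component k is P(Z=k) f_k(x) divided by Σ_j P(Z=j) f_j(x).
Since both observations come from the same component, the likelihood for component k is f_k(x₁)·f_k(x₂).
  f_I = [(1/(4.0·√(2π)))·exp(−(29.8−24.6)²/(2·4.0²)) = 0.099736·exp(-0.84500) = 0.0428421] × [0.0833062] = 0.00356901
  f_II = [(1/(4.0·√(2π)))·exp(−(29.8−29.9)²/(2·4.0²)) = 0.099736·exp(-0.00031) = 0.0997044] × [0.0766853] = 0.00764586
Prior × likelihood for each component:
  P(Z=I)·f_I = 0.15 × 0.00356901 = 0.000535352
  P(Z=II)·f_II = 0.85 × 0.00764586 = 0.00649898
Denominator: 0.000535352 + 0.00649898 = 0.00703433
So the posterior for Subgroup II is 0.00649898 / 0.00703433 ≈ 0.924.

0.924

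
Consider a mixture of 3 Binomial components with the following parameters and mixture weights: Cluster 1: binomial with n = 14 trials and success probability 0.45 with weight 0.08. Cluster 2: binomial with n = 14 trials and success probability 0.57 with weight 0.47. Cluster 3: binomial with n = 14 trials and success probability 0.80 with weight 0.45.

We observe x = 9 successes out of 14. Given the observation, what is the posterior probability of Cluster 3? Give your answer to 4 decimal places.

Apply Bayes' rule: the posterior for each component is proportional to its prior times its likelihood at x.
Binomial probabilities:
  f_1 = 0.0762413
  f_2 = 0.18693
  f_3 = 0.0859852
Multiply by the mixture weights:
  π_1·f_1 = 0.08 × 0.0762413 = 0.0060993
  π_2·f_2 = 0.47 × 0.18693 = 0.0878573
  π_3·f_3 = 0.45 × 0.0859852 = 0.0386934
Evidence: 0.0060993 + 0.0878573 + 0.0386934 = 0.13265
So the posterior for Cluster 3 is 0.0386934 / 0.13265 ≈ 0.2917.

0.2917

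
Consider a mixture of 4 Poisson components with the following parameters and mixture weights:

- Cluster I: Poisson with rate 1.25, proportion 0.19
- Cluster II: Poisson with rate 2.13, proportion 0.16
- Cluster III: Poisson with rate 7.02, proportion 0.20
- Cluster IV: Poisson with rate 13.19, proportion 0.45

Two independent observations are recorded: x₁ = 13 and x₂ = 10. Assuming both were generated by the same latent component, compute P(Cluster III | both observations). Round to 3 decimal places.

0.048

P(component k | x) = P(Z=k)·f_k(x) / marginal(x), where marginal(x) = Σ_j P(Z=j)·f_j(x).
Since both observations come from the same component, the likelihood for component k is f_k(x₁)·f_k(x₂).
  L_I = [e^(−1.25)·1.25^13/13! = 8.36916e-10] × [7.35307e-07] = 6.1539e-16
  L_II = [e^(−2.13)·2.13^13/13! = 3.54493e-07] × [6.29486e-05] = 2.23148e-11
  L_III = [e^(−7.02)·7.02^13/13! = 0.0144329] × [0.0715914] = 0.00103327
  L_IV = [e^(−13.19)·13.19^13/13! = 0.109789] × [0.0820995] = 0.0090136
Weight by the priors:
  P(Z=I)·L_I = 0.19 × 6.1539e-16 = 1.16924e-16
  P(Z=II)·L_II = 0.16 × 2.23148e-11 = 3.57037e-12
  P(Z=III)·L_III = 0.20 × 0.00103327 = 0.000206655
  P(Z=IV)·L_IV = 0.45 × 0.0090136 = 0.00405612
Denominator: 1.16924e-16 + 3.57037e-12 + 0.000206655 + 0.00405612 = 0.00426278
P(Cluster III | x) ≈ 0.048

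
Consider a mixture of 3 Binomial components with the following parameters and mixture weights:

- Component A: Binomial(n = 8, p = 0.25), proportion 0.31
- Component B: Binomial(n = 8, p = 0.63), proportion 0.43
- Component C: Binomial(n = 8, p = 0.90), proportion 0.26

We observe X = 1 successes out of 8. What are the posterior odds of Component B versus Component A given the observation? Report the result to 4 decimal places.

The posterior odds equal the prior odds times the likelihood ratio: (π_i/π_j)·(f_i(x)/f_j(x)).
Component likelihoods at x = 1 successes out of 8:
  f_A = 0.266968
  f_B = 0.00478457
  f_C = 7.2e-07
0.00205736 / 0.08276 ≈ 0.0249

0.0249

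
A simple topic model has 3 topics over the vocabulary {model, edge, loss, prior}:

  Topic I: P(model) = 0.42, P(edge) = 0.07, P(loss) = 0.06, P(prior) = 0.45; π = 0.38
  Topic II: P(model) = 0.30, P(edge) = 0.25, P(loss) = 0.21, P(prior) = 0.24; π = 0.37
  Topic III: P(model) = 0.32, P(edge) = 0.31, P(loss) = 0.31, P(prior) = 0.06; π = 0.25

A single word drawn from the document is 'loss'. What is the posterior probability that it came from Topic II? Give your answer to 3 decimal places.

0.437

By Bayes' theorem, P(k | x) = π_k f_k(x) / Σ_j π_j f_j(x).
Component likelihoods at x = 'loss':
  f_I = 0.06
  f_II = 0.21
  f_III = 0.31
Unnormalised posteriors:
  π_I·f_I = 0.38 × 0.06 = 0.0228
  π_II·f_II = 0.37 × 0.21 = 0.0777
  π_III·f_III = 0.25 × 0.31 = 0.0775
Normaliser: 0.0228 + 0.0777 + 0.0775 = 0.178
P(Topic II | the observation) = 0.0777 / 0.178 ≈ 0.437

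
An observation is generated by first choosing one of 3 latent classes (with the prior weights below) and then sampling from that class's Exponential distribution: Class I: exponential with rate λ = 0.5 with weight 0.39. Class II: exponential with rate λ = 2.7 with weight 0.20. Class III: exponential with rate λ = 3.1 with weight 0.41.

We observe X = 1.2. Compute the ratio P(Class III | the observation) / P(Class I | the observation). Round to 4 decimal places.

Since P(k|x) ∝ P(Z=k) f_k(x), the posterior odds are P(Z=i) f_i(x) / (P(Z=j) f_j(x)).
Evaluate each component's likelihood at the observed value:
  L_I = 0.274406
  L_II = 0.105743
  L_III = 0.0751253
0.0308014 / 0.107018 ≈ 0.2878

0.2878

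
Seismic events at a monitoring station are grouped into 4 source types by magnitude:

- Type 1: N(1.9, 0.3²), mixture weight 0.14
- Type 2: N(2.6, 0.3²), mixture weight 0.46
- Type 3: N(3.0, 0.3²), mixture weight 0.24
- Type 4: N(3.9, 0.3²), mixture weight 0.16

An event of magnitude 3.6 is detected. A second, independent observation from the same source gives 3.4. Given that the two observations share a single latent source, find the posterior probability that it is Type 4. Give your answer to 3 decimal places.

0.644

Posterior ∝ prior × likelihood, so P(k | x) ∝ π_k f_k(x); normalise over all components.
Since both observations come from the same component, the likelihood for component k is f_k(x₁)·f_k(x₂).
  f_1 = [1.41563e-07] × [4.95573e-06] = 7.01548e-13
  f_2 = [0.00514093] × [0.0379866] = 0.000195287
  f_3 = [0.17997] × [0.5467] = 0.0983896
  f_4 = [0.806569] × [0.33159] = 0.267451
Unnormalised posteriors:
  π_1·f_1 = 0.14 × 7.01548e-13 = 9.82167e-14
  π_2·f_2 = 0.46 × 0.000195287 = 8.98318e-05
  π_3·f_3 = 0.24 × 0.0983896 = 0.0236135
  π_4·f_4 = 0.16 × 0.267451 = 0.0427921
Sum: 9.82167e-14 + 8.98318e-05 + 0.0236135 + 0.0427921 = 0.0664954
P(Type 4 | x) ≈ 0.644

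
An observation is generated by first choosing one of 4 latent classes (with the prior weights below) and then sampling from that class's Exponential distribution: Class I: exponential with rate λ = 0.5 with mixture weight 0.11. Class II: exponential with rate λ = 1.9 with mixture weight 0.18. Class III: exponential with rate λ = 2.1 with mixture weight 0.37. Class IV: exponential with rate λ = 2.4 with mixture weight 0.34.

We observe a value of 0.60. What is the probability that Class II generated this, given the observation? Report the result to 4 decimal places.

0.1940

Posterior ∝ prior × likelihood, so P(k | x) ∝ P(Z=k) f_k(x); normalise over all components.
Exponential densities:
  L_I = 0.5·e^(−0.5·0.60) = 0.5·e^(−0.3000) = 0.370409
  L_II = 1.9·e^(−1.9·0.60) = 1.9·e^(−1.1400) = 0.607656
  L_III = 2.1·e^(−2.1·0.60) = 2.1·e^(−1.2600) = 0.595673
  L_IV = 2.4·e^(−2.4·0.60) = 2.4·e^(−1.4400) = 0.568627
Unnormalised posteriors:
  P(Z=I)·L_I = 0.11 × 0.370409 = 0.040745
  P(Z=II)·L_II = 0.18 × 0.607656 = 0.109378
  P(Z=III)·L_III = 0.37 × 0.595673 = 0.220399
  P(Z=IV)·L_IV = 0.34 × 0.568627 = 0.193333
Evidence: 0.040745 + 0.109378 + 0.220399 + 0.193333 = 0.563855
P(Class II | 0.60) = 0.109378 / 0.563855 ≈ 0.1940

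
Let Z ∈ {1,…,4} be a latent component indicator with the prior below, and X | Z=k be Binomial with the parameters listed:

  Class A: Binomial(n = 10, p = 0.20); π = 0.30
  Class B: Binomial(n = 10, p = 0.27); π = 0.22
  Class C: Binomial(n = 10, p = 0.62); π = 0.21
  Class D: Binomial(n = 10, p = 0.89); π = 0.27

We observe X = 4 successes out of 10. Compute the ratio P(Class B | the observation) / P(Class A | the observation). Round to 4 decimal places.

1.4062

Only the two components matter; the odds are (π_i f_i(x)) / (π_j f_j(x)).
Component likelihoods at x = 4 successes out of 10:
  L_A = C(10,4)·0.20^4·0.80^6 = 210·0.0016·0.262144 = 0.0880804
  L_B = C(10,4)·0.27^4·0.73^6 = 210·0.00531441·0.151334 = 0.168893
  L_C = C(10,4)·0.62^4·0.38^6 = 210·0.147763·0.00301094 = 0.0934303
  L_D = C(10,4)·0.89^4·0.11^6 = 210·0.627422·1.77156e-06 = 0.000233419
0.0371564 / 0.0264241 ≈ 1.4062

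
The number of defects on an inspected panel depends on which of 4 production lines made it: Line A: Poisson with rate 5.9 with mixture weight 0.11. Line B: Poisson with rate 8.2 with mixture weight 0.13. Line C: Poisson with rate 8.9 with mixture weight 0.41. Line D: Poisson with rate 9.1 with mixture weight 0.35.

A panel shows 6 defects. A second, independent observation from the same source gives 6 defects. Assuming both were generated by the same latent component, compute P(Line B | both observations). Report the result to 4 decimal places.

By Bayes' theorem, P(k | x) = π_k f_k(x) / Σ_j π_j f_j(x).
Since both observations come from the same component, the likelihood for component k is f_k(x₁)·f_k(x₂).
  f_A = [e^(−5.9)·5.9^6/6! = 0.160488] × [0.160488] = 0.0257563
  f_B = [e^(−8.2)·8.2^6/6! = 0.115967] × [0.115967] = 0.0134484
  f_C = [e^(−8.9)·8.9^6/6! = 0.0941427] × [0.0941427] = 0.00886285
  f_D = [e^(−9.1)·9.1^6/6! = 0.0880716] × [0.0880716] = 0.00775661
Weight by the priors:
  π_A·f_A = 0.11 × 0.0257563 = 0.0028332
  π_B·f_B = 0.13 × 0.0134484 = 0.0017483
  π_C·f_C = 0.41 × 0.00886285 = 0.00363377
  π_D·f_D = 0.35 × 0.00775661 = 0.00271481
Evidence: 0.0028332 + 0.0017483 + 0.00363377 + 0.00271481 = 0.0109301
So the posterior for Line B is 0.0017483 / 0.0109301 ≈ 0.1600.

0.1600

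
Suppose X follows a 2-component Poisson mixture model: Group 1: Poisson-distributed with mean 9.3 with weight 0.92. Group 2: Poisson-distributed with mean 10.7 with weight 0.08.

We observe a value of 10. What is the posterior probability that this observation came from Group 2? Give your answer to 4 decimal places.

0.0802

By Bayes' theorem, P(k | x) = π_k f_k(x) / Σ_j π_j f_j(x).
Evaluate each component's likelihood at the observed value:
  L_1 = 0.121935
  L_2 = 0.122215
Multiply by the mixture weights:
  π_1·L_1 = 0.92 × 0.121935 = 0.11218
  π_2·L_2 = 0.08 × 0.122215 = 0.00977718
Evidence: 0.11218 + 0.00977718 = 0.121957
P(Group 2 | the observation) = 0.00977718 / 0.121957 ≈ 0.0802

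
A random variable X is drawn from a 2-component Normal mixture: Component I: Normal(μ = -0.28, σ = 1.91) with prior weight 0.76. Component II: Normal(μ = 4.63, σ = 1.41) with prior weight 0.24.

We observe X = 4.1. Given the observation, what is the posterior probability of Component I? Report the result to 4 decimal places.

0.1532

Apply Bayes' rule: the posterior for each component is proportional to its prior times its likelihood at x.
Component likelihoods at x = 4.1:
  p_I = (1/(1.91·√(2π)))·exp(−(4.1−-0.28)²/(2·1.91²)) = 0.208870·exp(-2.62937) = 0.0150646
  p_II = (1/(1.41·√(2π)))·exp(−(4.1−4.63)²/(2·1.41²)) = 0.282938·exp(-0.07065) = 0.263639
Weight by the priors:
  π_I·p_I = 0.76 × 0.0150646 = 0.0114491
  π_II·p_II = 0.24 × 0.263639 = 0.0632734
Normaliser: 0.0114491 + 0.0632734 = 0.0747225
P(Component I | data) = 0.0114491 / 0.0747225 ≈ 0.1532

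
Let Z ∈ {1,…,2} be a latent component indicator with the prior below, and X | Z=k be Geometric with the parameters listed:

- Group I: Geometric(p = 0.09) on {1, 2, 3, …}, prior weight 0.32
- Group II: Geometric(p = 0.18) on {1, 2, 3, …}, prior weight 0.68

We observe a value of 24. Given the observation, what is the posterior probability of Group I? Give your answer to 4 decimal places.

0.7208

By Bayes' theorem, P(k | x) = π_k f_k(x) / Σ_j π_j f_j(x).
Geometric probabilities:
  p_I = 0.09·(1−0.09)^23 = 0.09·0.114275 = 0.0102848
  p_II = 0.18·(1−0.18)^23 = 0.18·0.0104164 = 0.00187496
Prior × likelihood for each component:
  π_I·p_I = 0.32 × 0.0102848 = 0.00329113
  π_II·p_II = 0.68 × 0.00187496 = 0.00127497
Marginal: 0.00329113 + 0.00127497 = 0.0045661
So the posterior for Group I is 0.00329113 / 0.0045661 ≈ 0.7208.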